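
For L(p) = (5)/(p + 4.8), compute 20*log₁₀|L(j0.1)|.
Substitute p = j*0.1: L(j0.1) = 1.04121 - 0.021692j.
|L(j0.1)| = sqrt(Re² + Im²) = 1.041.
20*log₁₀(1.041) = 0.35 dB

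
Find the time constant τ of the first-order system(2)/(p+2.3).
First-order system: τ = -1/pole. Pole = -2.3. τ = -1/(-2.3) = 0.4348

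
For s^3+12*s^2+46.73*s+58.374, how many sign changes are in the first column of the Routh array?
Routh array:
s^3: [1, 46.73]; s^2: [12, 58.374]; s^1: [41.8655]; s^0: [58.374]
First column: [1, 12, 41.8655, 58.374]. Sign changes = 0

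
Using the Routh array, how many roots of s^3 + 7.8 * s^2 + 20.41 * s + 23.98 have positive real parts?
Routh array:
s^3: [1, 20.41]; s^2: [7.8, 23.98]; s^1: [17.3356]; s^0: [23.98]
First column: [1, 7.8, 17.3356, 23.98]. Sign changes = RHP roots = 0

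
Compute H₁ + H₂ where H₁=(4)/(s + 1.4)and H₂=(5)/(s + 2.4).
Parallel: H = H₁ + H₂ = (n₁·d₂ + n₂·d₁)/(d₁·d₂).
n₁·d₂ = 4*s + 9.6. n₂·d₁ = 5*s + 7. Sum = 9*s + 16.6. d₁·d₂ = s^2 + 3.8*s + 3.36.
H(s) = (9*s + 16.6)/(s^2 + 3.8*s + 3.36)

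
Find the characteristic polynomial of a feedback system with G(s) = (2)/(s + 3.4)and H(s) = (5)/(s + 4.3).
Characteristic poly = G_den * H_den + G_num * H_num = (s^2 + 7.7*s + 14.62) + (10) = s^2 + 7.7*s + 24.62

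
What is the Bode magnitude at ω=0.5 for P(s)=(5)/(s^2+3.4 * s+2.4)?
Substitute s = j*0.5: P(j0.5) = 1.43095 - 1.13145j.
|P(j0.5)| = sqrt(Re² + Im²) = 1.824.
20*log₁₀(1.824) = 5.22 dB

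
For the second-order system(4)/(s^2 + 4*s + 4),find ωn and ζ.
Standard form: ωn²/(s²+2ζωn·s+ωn²).
const=4=ωn² → ωn=2, s coeff=4=2ζωn → ζ=1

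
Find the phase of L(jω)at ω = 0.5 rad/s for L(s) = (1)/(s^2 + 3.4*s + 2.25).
Substitute s = j*0.5: L(j0.5) = 0.290276 - 0.246734j.
∠L(j0.5) = atan2(Im, Re) = atan2(-0.246734, 0.290276) = -40.36°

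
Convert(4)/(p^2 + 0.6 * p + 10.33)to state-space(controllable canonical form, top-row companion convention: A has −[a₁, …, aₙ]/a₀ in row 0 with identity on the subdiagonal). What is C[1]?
Reachable canonical form: C = numerator coefficients (right-aligned, zero-padded to length n).
num = 4, C = [[0, 4]].
C[1] = 4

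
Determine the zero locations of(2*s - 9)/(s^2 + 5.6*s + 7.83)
Set numerator = 0: 2*s - 9 = 0 → Zeros: 4.5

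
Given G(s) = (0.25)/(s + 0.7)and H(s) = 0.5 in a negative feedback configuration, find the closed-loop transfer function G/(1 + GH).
Closed-loop T = G/(1+GH).
Numerator: G_num * H_den = 0.25.
Denominator: G_den * H_den + G_num * H_num = (s + 0.7) + (0.125) = s + 0.825.
T(s) = (0.25)/(s + 0.825)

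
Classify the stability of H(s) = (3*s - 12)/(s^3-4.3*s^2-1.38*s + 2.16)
Denominator: s^3 - 4.3*s^2 - 1.38*s + 2.16 = (s - 0.6)(s - 4.5)(s + 0.8). Poles: -0.8, 0.6, 4.5. Unstable (2 pole(s) in RHP)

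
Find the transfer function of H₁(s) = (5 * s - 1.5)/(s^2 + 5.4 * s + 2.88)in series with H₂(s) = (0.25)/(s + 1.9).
Series: H = H₁ · H₂ = (n₁·n₂)/(d₁·d₂).
Num: n₁·n₂ = 1.25*s - 0.375. Den: d₁·d₂ = s^3 + 7.3*s^2 + 13.14*s + 5.472.
H(s) = (1.25*s - 0.375)/(s^3 + 7.3*s^2 + 13.14*s + 5.472)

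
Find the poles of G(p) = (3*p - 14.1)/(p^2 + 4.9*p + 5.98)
Set denominator = 0: p^2 + 4.9*p + 5.98 = (p + 2.6)(p + 2.3) = 0 → Poles: -2.3, -2.6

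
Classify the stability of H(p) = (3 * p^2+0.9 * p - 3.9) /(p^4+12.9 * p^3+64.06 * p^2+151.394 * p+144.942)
Denominator: p^4 + 12.9*p^3 + 64.06*p^2 + 151.394*p + 144.942 = (p + 3)(p + 4.9)(p^2 + 5*p + 9.86). Poles: -2.5 + 1.9j, -2.5 - 1.9j, -3, -4.9. Stable (all poles in LHP)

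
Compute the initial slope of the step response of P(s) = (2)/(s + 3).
IVT: y'(0⁺) = lim_{s→∞} s²·Y(s) = lim_{s→∞} s·P(s).
deg(num) = 0, deg(den) = 1, relative degree = 1, so s·P(s) → (leading num)/(leading den) = 2/1 = 2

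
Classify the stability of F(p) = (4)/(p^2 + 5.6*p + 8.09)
Denominator: p^2 + 5.6*p + 8.09. Poles: -2.8 + 0.5j, -2.8 - 0.5j. Stable (all poles in LHP)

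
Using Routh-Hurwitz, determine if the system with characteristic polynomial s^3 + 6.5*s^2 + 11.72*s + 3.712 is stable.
Routh array:
s^3: [1, 11.72]; s^2: [6.5, 3.712]; s^1: [11.1489]; s^0: [3.712]
First column: [1, 6.5, 11.1489, 3.712]. Sign changes = 0.
Yes, stable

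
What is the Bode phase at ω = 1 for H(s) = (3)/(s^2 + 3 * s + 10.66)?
Substitute s = j*1: H(j1) = 0.283241 - 0.0879631j.
∠H(j1) = atan2(Im, Re) = atan2(-0.0879631, 0.283241) = -17.25°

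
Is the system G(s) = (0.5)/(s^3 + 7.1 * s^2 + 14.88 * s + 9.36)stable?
Denominator: s^3 + 7.1*s^2 + 14.88*s + 9.36 = (s + 2)(s + 1.2)(s + 3.9). Poles: -1.2, -2, -3.9. All Re(p)<0: Yes (stable)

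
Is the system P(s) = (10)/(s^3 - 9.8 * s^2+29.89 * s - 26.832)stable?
Denominator: s^3 - 9.8*s^2 + 29.89*s - 26.832 = (s - 1.6)(s - 3.9)(s - 4.3). Poles: 1.6, 3.9, 4.3. All Re(p)<0: No (unstable)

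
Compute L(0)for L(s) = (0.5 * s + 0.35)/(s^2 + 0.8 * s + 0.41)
DC gain = L(0) = num(0)/den(0) = 0.35/0.41 = 0.8537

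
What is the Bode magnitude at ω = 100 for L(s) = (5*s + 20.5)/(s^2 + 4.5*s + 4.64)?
Substitute s = j*100: L(j100) = 0.000200731 - 0.0500142j.
|L(j100)| = sqrt(Re² + Im²) = 0.05001.
20*log₁₀(0.05001) = -26.02 dB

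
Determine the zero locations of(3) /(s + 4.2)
Numerator is a nonzero constant (3) → Zeros: none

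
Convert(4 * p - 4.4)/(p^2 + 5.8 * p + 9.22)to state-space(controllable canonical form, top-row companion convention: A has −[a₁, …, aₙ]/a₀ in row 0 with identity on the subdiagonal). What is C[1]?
Reachable canonical form: C = numerator coefficients (right-aligned, zero-padded to length n).
num = 4*p - 4.4, C = [[4, -4.4]].
C[1] = -4.4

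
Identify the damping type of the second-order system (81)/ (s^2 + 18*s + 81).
Standard form: ωn²/(s²+2ζωn·s+ωn²) gives ωn=9, ζ=1.
Critically damped (ζ = 1)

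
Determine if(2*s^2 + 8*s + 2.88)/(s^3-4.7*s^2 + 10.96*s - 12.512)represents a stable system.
Denominator: s^3 - 4.7*s^2 + 10.96*s - 12.512 = (s - 2.3)(s^2 - 2.4*s + 5.44). Poles: 1.2 + 2j, 1.2 - 2j, 2.3. All Re(p)<0: No (unstable)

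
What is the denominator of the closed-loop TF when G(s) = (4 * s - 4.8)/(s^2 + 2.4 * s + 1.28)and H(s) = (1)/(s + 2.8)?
Characteristic poly = G_den * H_den + G_num * H_num = (s^3 + 5.2*s^2 + 8*s + 3.584) + (4*s - 4.8) = s^3 + 5.2*s^2 + 12*s - 1.216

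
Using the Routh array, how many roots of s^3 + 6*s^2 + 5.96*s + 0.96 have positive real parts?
Routh array:
s^3: [1, 5.96]; s^2: [6, 0.96]; s^1: [5.8]; s^0: [0.96]
First column: [1, 6, 5.8, 0.96]. Sign changes = RHP roots = 0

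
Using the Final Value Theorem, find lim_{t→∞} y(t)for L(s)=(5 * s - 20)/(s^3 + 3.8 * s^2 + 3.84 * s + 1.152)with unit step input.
FVT: lim_{t→∞} y(t) = lim_{s→0} s*Y(s) where Y(s) = L(s)/s.
= lim_{s→0} L(s) = L(0) = num(0)/den(0) = -20/1.152 = -17.36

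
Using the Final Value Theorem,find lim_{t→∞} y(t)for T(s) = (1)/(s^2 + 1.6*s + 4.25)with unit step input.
FVT: lim_{t→∞} y(t) = lim_{s→0} s*Y(s) where Y(s) = T(s)/s.
= lim_{s→0} T(s) = T(0) = num(0)/den(0) = 1/4.25 = 0.2353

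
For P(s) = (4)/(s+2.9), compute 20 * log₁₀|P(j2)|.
Substitute s = j*2: P(j2) = 0.93473 - 0.644641j.
|P(j2)| = sqrt(Re² + Im²) = 1.135.
20*log₁₀(1.135) = 1.10 dB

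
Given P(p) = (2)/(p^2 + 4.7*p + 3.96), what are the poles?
Set denominator = 0: p^2 + 4.7*p + 3.96 = (p + 1.1)(p + 3.6) = 0 → Poles: -1.1, -3.6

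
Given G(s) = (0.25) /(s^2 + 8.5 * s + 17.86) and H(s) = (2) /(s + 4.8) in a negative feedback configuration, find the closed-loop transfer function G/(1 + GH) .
Closed-loop T = G/(1+GH).
Numerator: G_num * H_den = 0.25*s + 1.2.
Denominator: G_den * H_den + G_num * H_num = (s^3 + 13.3*s^2 + 58.66*s + 85.728) + (0.5) = s^3 + 13.3*s^2 + 58.66*s + 86.228.
T(s) = (0.25*s + 1.2)/(s^3 + 13.3*s^2 + 58.66*s + 86.228)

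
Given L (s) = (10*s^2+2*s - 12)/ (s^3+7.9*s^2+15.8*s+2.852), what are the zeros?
Set numerator = 0: 10*s^2 + 2*s - 12 = 10*(s - 1)(s + 1.2) = 0 → Zeros: -1.2, 1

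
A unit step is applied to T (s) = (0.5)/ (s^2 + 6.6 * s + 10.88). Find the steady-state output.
FVT: lim_{t→∞} y(t) = lim_{s→0} s*Y(s) where Y(s) = T(s)/s.
= lim_{s→0} T(s) = T(0) = num(0)/den(0) = 0.5/10.88 = 0.04596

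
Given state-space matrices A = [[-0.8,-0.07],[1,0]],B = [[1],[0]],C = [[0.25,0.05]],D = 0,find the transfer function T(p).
T(p) = C(pI - A)⁻¹B + D.
Characteristic polynomial det(pI - A) = p^2 + 0.8*p + 0.07.
Numerator from C·adj(pI-A)·B + D·det(pI-A) = 0.25*p + 0.05.
T(p) = (0.25*p + 0.05)/(p^2 + 0.8*p + 0.07)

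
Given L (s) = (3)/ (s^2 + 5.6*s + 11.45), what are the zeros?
Numerator is a nonzero constant (3) → Zeros: none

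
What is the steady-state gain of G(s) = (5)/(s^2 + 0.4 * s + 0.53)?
DC gain = G(0) = num(0)/den(0) = 5/0.53 = 9.434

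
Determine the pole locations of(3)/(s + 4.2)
Set denominator = 0: s + 4.2 = 0 → Poles: -4.2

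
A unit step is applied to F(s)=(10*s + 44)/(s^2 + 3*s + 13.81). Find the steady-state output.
FVT: lim_{t→∞} y(t) = lim_{s→0} s*Y(s) where Y(s) = F(s)/s.
= lim_{s→0} F(s) = F(0) = num(0)/den(0) = 44/13.81 = 3.186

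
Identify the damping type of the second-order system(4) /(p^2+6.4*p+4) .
Standard form: ωn²/(p²+2ζωn·p+ωn²) gives ωn=2, ζ=1.6.
Overdamped (ζ = 1.6 > 1)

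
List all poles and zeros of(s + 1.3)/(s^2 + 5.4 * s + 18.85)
Set denominator = 0: s^2 + 5.4*s + 18.85 = 0 → Poles: -2.7 + 3.4j, -2.7 - 3.4j
Set numerator = 0: s + 1.3 = 0 → Zeros: -1.3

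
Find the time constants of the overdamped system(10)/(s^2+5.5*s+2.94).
Overdamped: real poles at -4.9, -0.6. τ = -1/pole → τ₁ = 0.2041, τ₂ = 1.667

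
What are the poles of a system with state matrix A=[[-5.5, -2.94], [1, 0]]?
Eigenvalues solve det(λI - A) = 0.
Characteristic polynomial: λ^2 + 5.5*λ + 2.94 = 0.
Factor: (λ + 0.6)(λ + 4.9) = 0.
Roots: -0.6, -4.9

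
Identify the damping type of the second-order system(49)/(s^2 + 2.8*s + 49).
Standard form: ωn²/(s²+2ζωn·s+ωn²) gives ωn=7, ζ=0.2.
Underdamped (ζ = 0.2 < 1)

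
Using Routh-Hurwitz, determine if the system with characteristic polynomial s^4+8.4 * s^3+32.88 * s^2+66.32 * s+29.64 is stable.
Routh array:
s^4: [1, 32.88, 29.64]; s^3: [8.4, 66.32]; s^2: [24.9848, 29.64]; s^1: [56.3549]; s^0: [29.64]
First column: [1, 8.4, 24.9848, 56.3549, 29.64]. Sign changes = 0.
Yes, stable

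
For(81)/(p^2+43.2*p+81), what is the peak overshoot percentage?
Standard form: ωn²/(p²+2ζωn·p+ωn²) → ωn = 9, ζ = 2.4.
ζ ≥ 1, so the response is non-oscillatory: peak overshoot = 0%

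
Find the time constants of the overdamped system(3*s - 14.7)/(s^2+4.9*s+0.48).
Overdamped: real poles at -0.1, -4.8. τ = -1/pole → τ₁ = 10, τ₂ = 0.2083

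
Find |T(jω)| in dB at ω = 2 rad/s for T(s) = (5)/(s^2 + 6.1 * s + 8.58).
Substitute s = j*2: T(j2) = 0.134852 - 0.359211j.
|T(j2)| = sqrt(Re² + Im²) = 0.3837.
20*log₁₀(0.3837) = -8.32 dB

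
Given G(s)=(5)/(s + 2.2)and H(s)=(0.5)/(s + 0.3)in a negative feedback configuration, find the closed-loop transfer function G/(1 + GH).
Closed-loop T = G/(1+GH).
Numerator: G_num * H_den = 5*s + 1.5.
Denominator: G_den * H_den + G_num * H_num = (s^2 + 2.5*s + 0.66) + (2.5) = s^2 + 2.5*s + 3.16.
T(s) = (5*s + 1.5)/(s^2 + 2.5*s + 3.16)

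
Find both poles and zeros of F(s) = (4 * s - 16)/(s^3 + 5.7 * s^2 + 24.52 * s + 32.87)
Set denominator = 0: s^3 + 5.7*s^2 + 24.52*s + 32.87 = (s + 1.9)(s^2 + 3.8*s + 17.3) = 0 → Poles: -1.9, -1.9 + 3.7j, -1.9 - 3.7j
Set numerator = 0: 4*s - 16 = 0 → Zeros: 4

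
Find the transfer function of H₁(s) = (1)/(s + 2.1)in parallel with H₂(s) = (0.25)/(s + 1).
Parallel: H = H₁ + H₂ = (n₁·d₂ + n₂·d₁)/(d₁·d₂).
n₁·d₂ = s + 1. n₂·d₁ = 0.25*s + 0.525. Sum = 1.25*s + 1.525. d₁·d₂ = s^2 + 3.1*s + 2.1.
H(s) = (1.25*s + 1.525)/(s^2 + 3.1*s + 2.1)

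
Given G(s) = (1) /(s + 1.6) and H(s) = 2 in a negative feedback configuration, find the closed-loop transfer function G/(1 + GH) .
Closed-loop T = G/(1+GH).
Numerator: G_num * H_den = 1.
Denominator: G_den * H_den + G_num * H_num = (s + 1.6) + (2) = s + 3.6.
T(s) = (1)/(s + 3.6)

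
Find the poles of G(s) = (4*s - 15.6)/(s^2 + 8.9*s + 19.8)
Set denominator = 0: s^2 + 8.9*s + 19.8 = (s + 4.4)(s + 4.5) = 0 → Poles: -4.4, -4.5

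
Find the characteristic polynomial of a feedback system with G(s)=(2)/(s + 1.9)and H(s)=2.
Characteristic poly = G_den * H_den + G_num * H_num = (s + 1.9) + (4) = s + 5.9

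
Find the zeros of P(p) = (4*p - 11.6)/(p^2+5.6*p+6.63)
Set numerator = 0: 4*p - 11.6 = 0 → Zeros: 2.9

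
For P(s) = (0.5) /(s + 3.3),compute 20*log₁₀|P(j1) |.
Substitute s = j*1: P(j1) = 0.138772 - 0.0420521j.
|P(j1)| = sqrt(Re² + Im²) = 0.145.
20*log₁₀(0.145) = -16.77 dB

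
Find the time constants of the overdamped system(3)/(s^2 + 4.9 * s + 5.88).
Overdamped: real poles at -2.8, -2.1. τ = -1/pole → τ₁ = 0.3571, τ₂ = 0.4762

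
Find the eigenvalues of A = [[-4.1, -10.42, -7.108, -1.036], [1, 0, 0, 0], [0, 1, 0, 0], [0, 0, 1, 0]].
Eigenvalues solve det(λI - A) = 0.
Characteristic polynomial: λ^4 + 4.1*λ^3 + 10.42*λ^2 + 7.108*λ + 1.036 = 0.
Factor: (λ + 0.7)(λ + 0.2)(λ^2 + 3.2*λ + 7.4) = 0.
Roots: -0.2, -0.7, -1.6 + 2.2j, -1.6 - 2.2j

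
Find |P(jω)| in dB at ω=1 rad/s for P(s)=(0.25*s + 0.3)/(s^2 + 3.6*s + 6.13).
Substitute s = j*1: P(j1) = 0.0620976 + 0.0051557j.
|P(j1)| = sqrt(Re² + Im²) = 0.06231.
20*log₁₀(0.06231) = -24.11 dB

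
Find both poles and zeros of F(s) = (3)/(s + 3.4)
Set denominator = 0: s + 3.4 = 0 → Poles: -3.4
Numerator is a nonzero constant (3) → Zeros: none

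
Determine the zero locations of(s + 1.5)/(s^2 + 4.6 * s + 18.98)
Set numerator = 0: s + 1.5 = 0 → Zeros: -1.5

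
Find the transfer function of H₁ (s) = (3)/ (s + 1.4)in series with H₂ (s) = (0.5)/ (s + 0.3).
Series: H = H₁ · H₂ = (n₁·n₂)/(d₁·d₂).
Num: n₁·n₂ = 1.5. Den: d₁·d₂ = s^2 + 1.7*s + 0.42.
H(s) = (1.5)/(s^2 + 1.7*s + 0.42)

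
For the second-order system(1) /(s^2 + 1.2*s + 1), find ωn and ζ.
Standard form: ωn²/(s²+2ζωn·s+ωn²).
const=1=ωn² → ωn=1, s coeff=1.2=2ζωn → ζ=0.6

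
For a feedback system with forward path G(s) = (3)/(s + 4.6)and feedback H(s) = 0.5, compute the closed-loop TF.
Closed-loop T = G/(1+GH).
Numerator: G_num * H_den = 3.
Denominator: G_den * H_den + G_num * H_num = (s + 4.6) + (1.5) = s + 6.1.
T(s) = (3)/(s + 6.1)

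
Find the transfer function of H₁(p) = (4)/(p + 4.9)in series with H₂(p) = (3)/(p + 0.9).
Series: H = H₁ · H₂ = (n₁·n₂)/(d₁·d₂).
Num: n₁·n₂ = 12. Den: d₁·d₂ = p^2 + 5.8*p + 4.41.
H(p) = (12)/(p^2 + 5.8*p + 4.41)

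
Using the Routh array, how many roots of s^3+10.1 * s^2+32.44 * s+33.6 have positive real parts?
Routh array:
s^3: [1, 32.44]; s^2: [10.1, 33.6]; s^1: [29.1133]; s^0: [33.6]
First column: [1, 10.1, 29.1133, 33.6]. Sign changes = RHP roots = 0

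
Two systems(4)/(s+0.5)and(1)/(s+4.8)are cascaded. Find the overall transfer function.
Series: H = H₁ · H₂ = (n₁·n₂)/(d₁·d₂).
Num: n₁·n₂ = 4. Den: d₁·d₂ = s^2 + 5.3*s + 2.4.
H(s) = (4)/(s^2 + 5.3*s + 2.4)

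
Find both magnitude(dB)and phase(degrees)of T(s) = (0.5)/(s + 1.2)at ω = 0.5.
Substitute s = j*0.5: T(j0.5) = 0.35503 - 0.147929j.
|T| = 20*log₁₀(sqrt(Re²+Im²)) = -8.30 dB.
∠T = atan2(Im, Re) = -22.62°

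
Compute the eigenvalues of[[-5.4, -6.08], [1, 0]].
Eigenvalues solve det(λI - A) = 0.
Characteristic polynomial: λ^2 + 5.4*λ + 6.08 = 0.
Factor: (λ + 3.8)(λ + 1.6) = 0.
Roots: -1.6, -3.8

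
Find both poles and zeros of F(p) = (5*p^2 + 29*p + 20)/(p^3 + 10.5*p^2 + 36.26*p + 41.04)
Set denominator = 0: p^3 + 10.5*p^2 + 36.26*p + 41.04 = (p + 4)(p + 3.8)(p + 2.7) = 0 → Poles: -2.7, -3.8, -4
Set numerator = 0: 5*p^2 + 29*p + 20 = 5*(p + 0.8)(p + 5) = 0 → Zeros: -0.8, -5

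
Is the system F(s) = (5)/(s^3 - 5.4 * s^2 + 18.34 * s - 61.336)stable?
Denominator: s^3 - 5.4*s^2 + 18.34*s - 61.336 = (s - 4.4)(s^2 - s + 13.94). Poles: 0.5 + 3.7j, 0.5 - 3.7j, 4.4. All Re(p)<0: No (unstable)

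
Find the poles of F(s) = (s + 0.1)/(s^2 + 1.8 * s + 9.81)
Set denominator = 0: s^2 + 1.8*s + 9.81 = 0 → Poles: -0.9 + 3j, -0.9 - 3j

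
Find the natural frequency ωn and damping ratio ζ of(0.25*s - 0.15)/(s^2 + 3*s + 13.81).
Underdamped: complex pole -1.5 + 3.4j. ωn = |pole| = 3.716, ζ = -Re(pole)/ωn = 0.4036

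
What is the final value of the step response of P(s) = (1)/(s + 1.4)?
FVT: lim_{t→∞} y(t) = lim_{s→0} s*Y(s) where Y(s) = P(s)/s.
= lim_{s→0} P(s) = P(0) = num(0)/den(0) = 1/1.4 = 0.7143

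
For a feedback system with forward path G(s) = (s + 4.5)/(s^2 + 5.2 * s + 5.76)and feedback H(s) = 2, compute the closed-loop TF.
Closed-loop T = G/(1+GH).
Numerator: G_num * H_den = s + 4.5.
Denominator: G_den * H_den + G_num * H_num = (s^2 + 5.2*s + 5.76) + (2*s + 9) = s^2 + 7.2*s + 14.76.
T(s) = (s + 4.5)/(s^2 + 7.2*s + 14.76)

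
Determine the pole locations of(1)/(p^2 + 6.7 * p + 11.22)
Set denominator = 0: p^2 + 6.7*p + 11.22 = (p + 3.3)(p + 3.4) = 0 → Poles: -3.3, -3.4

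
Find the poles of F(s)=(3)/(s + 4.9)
Set denominator = 0: s + 4.9 = 0 → Poles: -4.9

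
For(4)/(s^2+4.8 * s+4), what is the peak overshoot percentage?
Standard form: ωn²/(s²+2ζωn·s+ωn²) → ωn = 2, ζ = 1.2.
ζ ≥ 1, so the response is non-oscillatory: peak overshoot = 0%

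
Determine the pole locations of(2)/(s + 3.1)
Set denominator = 0: s + 3.1 = 0 → Poles: -3.1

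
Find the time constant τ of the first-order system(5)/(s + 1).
First-order system: τ = -1/pole. Pole = -1. τ = -1/(-1) = 1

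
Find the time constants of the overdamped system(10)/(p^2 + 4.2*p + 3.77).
Overdamped: real poles at -1.3, -2.9. τ = -1/pole → τ₁ = 0.7692, τ₂ = 0.3448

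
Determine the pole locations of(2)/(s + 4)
Set denominator = 0: s + 4 = 0 → Poles: -4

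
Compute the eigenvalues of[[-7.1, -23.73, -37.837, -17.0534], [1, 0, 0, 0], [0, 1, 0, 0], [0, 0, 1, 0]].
Eigenvalues solve det(λI - A) = 0.
Characteristic polynomial: λ^4 + 7.1*λ^3 + 23.73*λ^2 + 37.837*λ + 17.0534 = 0.
Factor: (λ + 0.7)(λ + 2.6)(λ^2 + 3.8*λ + 9.37) = 0.
Roots: -0.7, -1.9 + 2.4j, -1.9 - 2.4j, -2.6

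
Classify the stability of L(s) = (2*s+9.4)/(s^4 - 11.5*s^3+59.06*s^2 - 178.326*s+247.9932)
Denominator: s^4 - 11.5*s^3 + 59.06*s^2 - 178.326*s + 247.9932 = (s - 3.9)(s - 4.2)(s^2 - 3.4*s + 15.14). Poles: 1.7 + 3.5j, 1.7 - 3.5j, 3.9, 4.2. Unstable (4 pole(s) in RHP)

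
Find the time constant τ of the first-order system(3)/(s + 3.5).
First-order system: τ = -1/pole. Pole = -3.5. τ = -1/(-3.5) = 0.2857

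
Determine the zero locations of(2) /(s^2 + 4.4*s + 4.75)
Numerator is a nonzero constant (2) → Zeros: none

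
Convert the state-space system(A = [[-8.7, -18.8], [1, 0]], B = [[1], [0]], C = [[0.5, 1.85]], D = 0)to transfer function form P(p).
P(p) = C(pI - A)⁻¹B + D.
Characteristic polynomial det(pI - A) = p^2 + 8.7*p + 18.8.
Numerator from C·adj(pI-A)·B + D·det(pI-A) = 0.5*p + 1.85.
P(p) = (0.5*p + 1.85)/(p^2 + 8.7*p + 18.8)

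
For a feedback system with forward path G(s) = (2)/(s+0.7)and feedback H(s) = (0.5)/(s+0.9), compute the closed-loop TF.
Closed-loop T = G/(1+GH).
Numerator: G_num * H_den = 2*s + 1.8.
Denominator: G_den * H_den + G_num * H_num = (s^2 + 1.6*s + 0.63) + (1) = s^2 + 1.6*s + 1.63.
T(s) = (2*s + 1.8)/(s^2 + 1.6*s + 1.63)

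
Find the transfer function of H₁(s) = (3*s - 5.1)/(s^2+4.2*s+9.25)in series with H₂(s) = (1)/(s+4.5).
Series: H = H₁ · H₂ = (n₁·n₂)/(d₁·d₂).
Num: n₁·n₂ = 3*s - 5.1. Den: d₁·d₂ = s^3 + 8.7*s^2 + 28.15*s + 41.625.
H(s) = (3*s - 5.1)/(s^3 + 8.7*s^2 + 28.15*s + 41.625)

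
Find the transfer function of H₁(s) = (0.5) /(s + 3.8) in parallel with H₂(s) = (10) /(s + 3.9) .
Parallel: H = H₁ + H₂ = (n₁·d₂ + n₂·d₁)/(d₁·d₂).
n₁·d₂ = 0.5*s + 1.95. n₂·d₁ = 10*s + 38. Sum = 10.5*s + 39.95. d₁·d₂ = s^2 + 7.7*s + 14.82.
H(s) = (10.5*s + 39.95)/(s^2 + 7.7*s + 14.82)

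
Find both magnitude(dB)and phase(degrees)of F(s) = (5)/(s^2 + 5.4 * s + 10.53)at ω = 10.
Substitute s = j*10: F(j10) = -0.0409628 - 0.0247233j.
|F| = 20*log₁₀(sqrt(Re²+Im²)) = -26.40 dB.
∠F = atan2(Im, Re) = -148.89°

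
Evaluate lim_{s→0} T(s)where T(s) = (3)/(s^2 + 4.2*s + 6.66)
DC gain = T(0) = num(0)/den(0) = 3/6.66 = 0.4505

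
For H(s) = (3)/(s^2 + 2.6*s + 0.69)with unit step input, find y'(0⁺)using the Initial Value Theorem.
IVT: y'(0⁺) = lim_{s→∞} s²·Y(s) = lim_{s→∞} s·H(s).
deg(num) = 0, deg(den) = 2, relative degree = 2 ≥ 2, so s·H(s) → 0. Initial slope = 0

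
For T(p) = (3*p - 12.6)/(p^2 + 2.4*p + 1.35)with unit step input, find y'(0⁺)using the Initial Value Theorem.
IVT: y'(0⁺) = lim_{p→∞} p²·Y(p) = lim_{p→∞} p·T(p).
deg(num) = 1, deg(den) = 2, relative degree = 1, so p·T(p) → (leading num)/(leading den) = 3/1 = 3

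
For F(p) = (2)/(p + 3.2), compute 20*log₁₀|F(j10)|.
Substitute p = j*10: F(j10) = 0.0580552 - 0.181422j.
|F(j10)| = sqrt(Re² + Im²) = 0.1905.
20*log₁₀(0.1905) = -14.40 dB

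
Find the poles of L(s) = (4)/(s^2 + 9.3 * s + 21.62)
Set denominator = 0: s^2 + 9.3*s + 21.62 = (s + 4.7)(s + 4.6) = 0 → Poles: -4.6, -4.7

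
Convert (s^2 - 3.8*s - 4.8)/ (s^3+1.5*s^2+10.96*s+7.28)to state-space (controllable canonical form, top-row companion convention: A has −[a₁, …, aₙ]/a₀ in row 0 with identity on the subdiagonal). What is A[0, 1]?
Reachable canonical form for den = s^3 + 1.5*s^2 + 10.96*s + 7.28: top row of A = -[a₁,a₂,...,aₙ]/a₀, ones on the subdiagonal, zeros elsewhere.
A = [[-1.5, -10.96, -7.28], [1, 0, 0], [0, 1, 0]].
A[0,1] = -10.96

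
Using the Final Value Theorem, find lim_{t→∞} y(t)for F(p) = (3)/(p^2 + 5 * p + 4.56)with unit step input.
FVT: lim_{t→∞} y(t) = lim_{p→0} p*Y(p) where Y(p) = F(p)/p.
= lim_{p→0} F(p) = F(0) = num(0)/den(0) = 3/4.56 = 0.6579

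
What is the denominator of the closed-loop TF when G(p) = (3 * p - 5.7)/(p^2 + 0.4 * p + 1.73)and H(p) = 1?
Characteristic poly = G_den * H_den + G_num * H_num = (p^2 + 0.4*p + 1.73) + (3*p - 5.7) = p^2 + 3.4*p - 3.97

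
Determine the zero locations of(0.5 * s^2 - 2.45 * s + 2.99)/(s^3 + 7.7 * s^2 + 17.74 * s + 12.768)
Set numerator = 0: 0.5*s^2 - 2.45*s + 2.99 = 0.5*(s - 2.3)(s - 2.6) = 0 → Zeros: 2.3, 2.6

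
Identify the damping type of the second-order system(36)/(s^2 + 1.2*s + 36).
Standard form: ωn²/(s²+2ζωn·s+ωn²) gives ωn=6, ζ=0.1.
Underdamped (ζ = 0.1 < 1)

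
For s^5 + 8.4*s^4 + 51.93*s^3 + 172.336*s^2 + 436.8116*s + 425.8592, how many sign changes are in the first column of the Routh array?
Routh array:
s^5: [1, 51.93, 436.8116]; s^4: [8.4, 172.336, 425.8592]; s^3: [31.4138, 386.114]; s^2: [69.0897, 425.8592]; s^1: [192.484]; s^0: [425.8592]
First column: [1, 8.4, 31.4138, 69.0897, 192.484, 425.8592]. Sign changes = 0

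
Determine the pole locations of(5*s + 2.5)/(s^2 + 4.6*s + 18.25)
Set denominator = 0: s^2 + 4.6*s + 18.25 = 0 → Poles: -2.3 + 3.6j, -2.3 - 3.6j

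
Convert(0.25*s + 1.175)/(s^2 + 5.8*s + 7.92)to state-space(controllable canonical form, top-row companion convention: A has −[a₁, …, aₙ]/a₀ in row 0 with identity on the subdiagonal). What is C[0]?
Reachable canonical form: C = numerator coefficients (right-aligned, zero-padded to length n).
num = 0.25*s + 1.175, C = [[0.25, 1.175]].
C[0] = 0.25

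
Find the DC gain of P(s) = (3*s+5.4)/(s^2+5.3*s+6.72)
DC gain = P(0) = num(0)/den(0) = 5.4/6.72 = 0.8036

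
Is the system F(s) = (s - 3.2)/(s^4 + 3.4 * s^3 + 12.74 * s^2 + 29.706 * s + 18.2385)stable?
Denominator: s^4 + 3.4*s^3 + 12.74*s^2 + 29.706*s + 18.2385 = (s + 2.1)(s + 0.9)(s^2 + 0.4*s + 9.65). Poles: -0.2 + 3.1j, -0.2 - 3.1j, -0.9, -2.1. All Re(p)<0: Yes (stable)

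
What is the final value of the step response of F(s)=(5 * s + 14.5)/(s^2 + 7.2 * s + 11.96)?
FVT: lim_{t→∞} y(t) = lim_{s→0} s*Y(s) where Y(s) = F(s)/s.
= lim_{s→0} F(s) = F(0) = num(0)/den(0) = 14.5/11.96 = 1.212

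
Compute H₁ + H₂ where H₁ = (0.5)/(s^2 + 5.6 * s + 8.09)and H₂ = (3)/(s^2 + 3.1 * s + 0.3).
Parallel: H = H₁ + H₂ = (n₁·d₂ + n₂·d₁)/(d₁·d₂).
n₁·d₂ = 0.5*s^2 + 1.55*s + 0.15. n₂·d₁ = 3*s^2 + 16.8*s + 24.27. Sum = 3.5*s^2 + 18.35*s + 24.42. d₁·d₂ = s^4 + 8.7*s^3 + 25.75*s^2 + 26.759*s + 2.427.
H(s) = (3.5*s^2 + 18.35*s + 24.42)/(s^4 + 8.7*s^3 + 25.75*s^2 + 26.759*s + 2.427)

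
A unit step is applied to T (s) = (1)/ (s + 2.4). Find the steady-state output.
FVT: lim_{t→∞} y(t) = lim_{s→0} s*Y(s) where Y(s) = T(s)/s.
= lim_{s→0} T(s) = T(0) = num(0)/den(0) = 1/2.4 = 0.4167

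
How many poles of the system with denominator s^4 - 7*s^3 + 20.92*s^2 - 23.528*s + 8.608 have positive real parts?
s^4 - 7*s^3 + 20.92*s^2 - 23.528*s + 8.608 = (s - 1)(s - 0.8)(s^2 - 5.2*s + 10.76). Poles: 0.8, 1, 2.6 + 2j, 2.6 - 2j. RHP poles (Re>0): 4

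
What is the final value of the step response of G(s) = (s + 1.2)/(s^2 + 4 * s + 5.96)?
FVT: lim_{t→∞} y(t) = lim_{s→0} s*Y(s) where Y(s) = G(s)/s.
= lim_{s→0} G(s) = G(0) = num(0)/den(0) = 1.2/5.96 = 0.2013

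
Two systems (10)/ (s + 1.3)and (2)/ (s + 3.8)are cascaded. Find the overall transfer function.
Series: H = H₁ · H₂ = (n₁·n₂)/(d₁·d₂).
Num: n₁·n₂ = 20. Den: d₁·d₂ = s^2 + 5.1*s + 4.94.
H(s) = (20)/(s^2 + 5.1*s + 4.94)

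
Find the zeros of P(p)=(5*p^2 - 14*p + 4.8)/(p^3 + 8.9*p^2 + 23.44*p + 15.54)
Set numerator = 0: 5*p^2 - 14*p + 4.8 = 5*(p - 2.4)(p - 0.4) = 0 → Zeros: 0.4, 2.4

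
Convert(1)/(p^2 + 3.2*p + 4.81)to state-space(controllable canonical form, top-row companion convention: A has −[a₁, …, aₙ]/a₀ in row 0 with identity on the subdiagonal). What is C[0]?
Reachable canonical form: C = numerator coefficients (right-aligned, zero-padded to length n).
num = 1, C = [[0, 1]].
C[0] = 0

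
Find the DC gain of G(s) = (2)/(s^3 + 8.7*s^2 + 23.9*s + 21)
DC gain = G(0) = num(0)/den(0) = 2/21 = 0.09524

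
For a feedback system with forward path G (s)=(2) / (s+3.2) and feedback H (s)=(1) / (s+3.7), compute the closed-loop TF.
Closed-loop T = G/(1+GH).
Numerator: G_num * H_den = 2*s + 7.4.
Denominator: G_den * H_den + G_num * H_num = (s^2 + 6.9*s + 11.84) + (2) = s^2 + 6.9*s + 13.84.
T(s) = (2*s + 7.4)/(s^2 + 6.9*s + 13.84)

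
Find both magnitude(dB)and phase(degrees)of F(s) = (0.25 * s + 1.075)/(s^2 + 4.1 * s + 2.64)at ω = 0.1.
Substitute s = j*0.1: F(j0.1) = 0.400494 - 0.0529287j.
|F| = 20*log₁₀(sqrt(Re²+Im²)) = -7.87 dB.
∠F = atan2(Im, Re) = -7.53°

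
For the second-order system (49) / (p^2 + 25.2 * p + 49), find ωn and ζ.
Standard form: ωn²/(p²+2ζωn·p+ωn²).
const=49=ωn² → ωn=7, p coeff=25.2=2ζωn → ζ=1.8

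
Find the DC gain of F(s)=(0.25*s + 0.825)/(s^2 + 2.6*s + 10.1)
DC gain = F(0) = num(0)/den(0) = 0.825/10.1 = 0.08168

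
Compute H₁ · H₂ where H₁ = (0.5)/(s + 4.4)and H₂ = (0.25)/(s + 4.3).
Series: H = H₁ · H₂ = (n₁·n₂)/(d₁·d₂).
Num: n₁·n₂ = 0.125. Den: d₁·d₂ = s^2 + 8.7*s + 18.92.
H(s) = (0.125)/(s^2 + 8.7*s + 18.92)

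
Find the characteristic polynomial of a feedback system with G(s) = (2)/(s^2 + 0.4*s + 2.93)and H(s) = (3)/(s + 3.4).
Characteristic poly = G_den * H_den + G_num * H_num = (s^3 + 3.8*s^2 + 4.29*s + 9.962) + (6) = s^3 + 3.8*s^2 + 4.29*s + 15.962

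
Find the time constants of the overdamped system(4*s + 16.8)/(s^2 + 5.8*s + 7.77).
Overdamped: real poles at -2.1, -3.7. τ = -1/pole → τ₁ = 0.4762, τ₂ = 0.2703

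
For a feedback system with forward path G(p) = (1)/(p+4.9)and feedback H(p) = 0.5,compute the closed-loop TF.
Closed-loop T = G/(1+GH).
Numerator: G_num * H_den = 1.
Denominator: G_den * H_den + G_num * H_num = (p + 4.9) + (0.5) = p + 5.4.
T(p) = (1)/(p + 5.4)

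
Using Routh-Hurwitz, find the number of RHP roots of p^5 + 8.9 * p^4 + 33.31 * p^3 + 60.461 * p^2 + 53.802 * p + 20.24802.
Routh array:
p^5: [1, 33.31, 53.802]; p^4: [8.9, 60.461, 20.24802]; p^3: [26.5166, 51.5269]; p^2: [43.1666, 20.24802]; p^1: [39.0889]; p^0: [20.24802]
First column: [1, 8.9, 26.5166, 43.1666, 39.0889, 20.24802]. Sign changes = RHP roots = 0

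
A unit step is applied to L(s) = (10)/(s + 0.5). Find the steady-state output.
FVT: lim_{t→∞} y(t) = lim_{s→0} s*Y(s) where Y(s) = L(s)/s.
= lim_{s→0} L(s) = L(0) = num(0)/den(0) = 10/0.5 = 20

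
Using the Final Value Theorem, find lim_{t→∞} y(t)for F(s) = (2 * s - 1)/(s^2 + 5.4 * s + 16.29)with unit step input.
FVT: lim_{t→∞} y(t) = lim_{s→0} s*Y(s) where Y(s) = F(s)/s.
= lim_{s→0} F(s) = F(0) = num(0)/den(0) = -1/16.29 = -0.06139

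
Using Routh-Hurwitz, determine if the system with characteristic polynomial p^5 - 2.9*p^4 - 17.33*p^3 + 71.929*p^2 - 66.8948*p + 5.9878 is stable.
Routh array:
p^5: [1, -17.33, -66.8948]; p^4: [-2.9, 71.929, 5.9878]; p^3: [7.4731, -64.83]; p^2: [46.7712, 5.9878]; p^1: [-65.7868]; p^0: [5.9878]
First column: [1, -2.9, 7.4731, 46.7712, -65.7868, 5.9878]. Sign changes = 4.
No, unstable (4 RHP root(s))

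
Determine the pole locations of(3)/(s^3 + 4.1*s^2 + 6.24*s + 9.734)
Set denominator = 0: s^3 + 4.1*s^2 + 6.24*s + 9.734 = (s + 3.1)(s^2 + s + 3.14) = 0 → Poles: -0.5 + 1.7j, -0.5 - 1.7j, -3.1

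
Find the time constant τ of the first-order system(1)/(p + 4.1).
First-order system: τ = -1/pole. Pole = -4.1. τ = -1/(-4.1) = 0.2439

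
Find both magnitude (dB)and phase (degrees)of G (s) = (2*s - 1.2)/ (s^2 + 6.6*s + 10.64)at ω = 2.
Substitute s = j*2: G(j2) = 0.205341 + 0.194202j.
|G| = 20*log₁₀(sqrt(Re²+Im²)) = -10.98 dB.
∠G = atan2(Im, Re) = 43.40°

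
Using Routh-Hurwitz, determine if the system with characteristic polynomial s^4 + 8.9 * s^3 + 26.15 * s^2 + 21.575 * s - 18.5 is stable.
Routh array:
s^4: [1, 26.15, -18.5]; s^3: [8.9, 21.575]; s^2: [23.7258, -18.5]; s^1: [28.5147]; s^0: [-18.5]
First column: [1, 8.9, 23.7258, 28.5147, -18.5]. Sign changes = 1.
No, unstable (1 RHP root(s))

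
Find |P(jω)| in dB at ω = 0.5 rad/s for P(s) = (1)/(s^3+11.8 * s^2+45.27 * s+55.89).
Substitute s = j*0.5: P(j0.5) = 0.0159971 - 0.00680195j.
|P(j0.5)| = sqrt(Re² + Im²) = 0.01738.
20*log₁₀(0.01738) = -35.20 dB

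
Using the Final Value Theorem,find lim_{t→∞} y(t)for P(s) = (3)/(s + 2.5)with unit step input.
FVT: lim_{t→∞} y(t) = lim_{s→0} s*Y(s) where Y(s) = P(s)/s.
= lim_{s→0} P(s) = P(0) = num(0)/den(0) = 3/2.5 = 1.2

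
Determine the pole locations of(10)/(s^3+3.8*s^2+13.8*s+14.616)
Set denominator = 0: s^3 + 3.8*s^2 + 13.8*s + 14.616 = (s + 1.4)(s^2 + 2.4*s + 10.44) = 0 → Poles: -1.2 + 3j, -1.2 - 3j, -1.4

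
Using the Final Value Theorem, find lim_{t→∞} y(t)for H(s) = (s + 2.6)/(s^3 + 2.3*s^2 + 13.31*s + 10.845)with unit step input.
FVT: lim_{t→∞} y(t) = lim_{s→0} s*Y(s) where Y(s) = H(s)/s.
= lim_{s→0} H(s) = H(0) = num(0)/den(0) = 2.6/10.845 = 0.2397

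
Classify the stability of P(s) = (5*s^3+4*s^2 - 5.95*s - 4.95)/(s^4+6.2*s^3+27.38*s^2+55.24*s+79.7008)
Denominator: s^4 + 6.2*s^3 + 27.38*s^2 + 55.24*s + 79.7008 = (s^2 + 2.8*s + 8.72)(s^2 + 3.4*s + 9.14). Poles: -1.4 + 2.6j, -1.4 - 2.6j, -1.7 + 2.5j, -1.7 - 2.5j. Stable (all poles in LHP)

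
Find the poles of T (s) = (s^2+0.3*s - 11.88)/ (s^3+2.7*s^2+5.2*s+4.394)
Set denominator = 0: s^3 + 2.7*s^2 + 5.2*s + 4.394 = (s + 1.3)(s^2 + 1.4*s + 3.38) = 0 → Poles: -0.7 + 1.7j, -0.7 - 1.7j, -1.3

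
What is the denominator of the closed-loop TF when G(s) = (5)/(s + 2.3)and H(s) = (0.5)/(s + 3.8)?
Characteristic poly = G_den * H_den + G_num * H_num = (s^2 + 6.1*s + 8.74) + (2.5) = s^2 + 6.1*s + 11.24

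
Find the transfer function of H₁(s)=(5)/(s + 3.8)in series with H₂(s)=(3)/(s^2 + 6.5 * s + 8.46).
Series: H = H₁ · H₂ = (n₁·n₂)/(d₁·d₂).
Num: n₁·n₂ = 15. Den: d₁·d₂ = s^3 + 10.3*s^2 + 33.16*s + 32.148.
H(s) = (15)/(s^3 + 10.3*s^2 + 33.16*s + 32.148)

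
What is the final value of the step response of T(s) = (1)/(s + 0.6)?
FVT: lim_{t→∞} y(t) = lim_{s→0} s*Y(s) where Y(s) = T(s)/s.
= lim_{s→0} T(s) = T(0) = num(0)/den(0) = 1/0.6 = 1.667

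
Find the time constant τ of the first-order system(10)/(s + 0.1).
First-order system: τ = -1/pole. Pole = -0.1. τ = -1/(-0.1) = 10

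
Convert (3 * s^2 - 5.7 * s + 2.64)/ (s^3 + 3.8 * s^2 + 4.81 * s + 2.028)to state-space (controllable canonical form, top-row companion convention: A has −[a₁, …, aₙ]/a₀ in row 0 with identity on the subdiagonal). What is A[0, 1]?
Reachable canonical form for den = s^3 + 3.8*s^2 + 4.81*s + 2.028: top row of A = -[a₁,a₂,...,aₙ]/a₀, ones on the subdiagonal, zeros elsewhere.
A = [[-3.8, -4.81, -2.028], [1, 0, 0], [0, 1, 0]].
A[0,1] = -4.81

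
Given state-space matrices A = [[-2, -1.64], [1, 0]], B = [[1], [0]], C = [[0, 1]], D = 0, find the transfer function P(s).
P(s) = C(sI - A)⁻¹B + D.
Characteristic polynomial det(sI - A) = s^2 + 2*s + 1.64.
Numerator from C·adj(sI-A)·B + D·det(sI-A) = 1.
P(s) = (1)/(s^2 + 2*s + 1.64)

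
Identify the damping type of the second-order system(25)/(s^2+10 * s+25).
Standard form: ωn²/(s²+2ζωn·s+ωn²) gives ωn=5, ζ=1.
Critically damped (ζ = 1)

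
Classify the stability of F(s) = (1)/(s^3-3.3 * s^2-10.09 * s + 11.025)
Denominator: s^3 - 3.3*s^2 - 10.09*s + 11.025 = (s - 0.9)(s - 4.9)(s + 2.5). Poles: -2.5, 0.9, 4.9. Unstable (2 pole(s) in RHP)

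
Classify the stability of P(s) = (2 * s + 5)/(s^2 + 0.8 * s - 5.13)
Denominator: s^2 + 0.8*s - 5.13 = (s - 1.9)(s + 2.7). Poles: -2.7, 1.9. Unstable (1 pole(s) in RHP)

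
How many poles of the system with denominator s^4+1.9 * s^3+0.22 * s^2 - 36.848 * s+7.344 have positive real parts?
s^4 + 1.9*s^3 + 0.22*s^2 - 36.848*s + 7.344 = (s - 0.2)(s - 2.7)(s^2 + 4.8*s + 13.6). Poles: -2.4 + 2.8j, -2.4 - 2.8j, 0.2, 2.7. RHP poles (Re>0): 2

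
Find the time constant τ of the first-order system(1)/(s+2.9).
First-order system: τ = -1/pole. Pole = -2.9. τ = -1/(-2.9) = 0.3448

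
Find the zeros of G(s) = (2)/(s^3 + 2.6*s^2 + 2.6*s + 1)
Numerator is a nonzero constant (2) → Zeros: none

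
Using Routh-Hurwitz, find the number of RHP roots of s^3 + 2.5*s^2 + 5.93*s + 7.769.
Routh array:
s^3: [1, 5.93]; s^2: [2.5, 7.769]; s^1: [2.8224]; s^0: [7.769]
First column: [1, 2.5, 2.8224, 7.769]. Sign changes = RHP roots = 0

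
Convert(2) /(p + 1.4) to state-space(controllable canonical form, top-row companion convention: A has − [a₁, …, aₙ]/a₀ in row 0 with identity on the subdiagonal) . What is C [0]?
Reachable canonical form: C = numerator coefficients (right-aligned, zero-padded to length n).
num = 2, C = [[2]].
C[0] = 2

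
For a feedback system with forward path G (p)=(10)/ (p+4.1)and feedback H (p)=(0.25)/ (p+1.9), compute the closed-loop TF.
Closed-loop T = G/(1+GH).
Numerator: G_num * H_den = 10*p + 19.
Denominator: G_den * H_den + G_num * H_num = (p^2 + 6*p + 7.79) + (2.5) = p^2 + 6*p + 10.29.
T(p) = (10*p + 19)/(p^2 + 6*p + 10.29)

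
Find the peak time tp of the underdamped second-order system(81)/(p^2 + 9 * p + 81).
Standard form: ωn²/(p²+2ζωn·p+ωn²) → ωn = 9, ζ = 0.5.
ωd = ωn·√(1-ζ²) = 9·√(1-0.5²) = 7.794.
tp = π/ωd = π/7.794 = 0.4031 s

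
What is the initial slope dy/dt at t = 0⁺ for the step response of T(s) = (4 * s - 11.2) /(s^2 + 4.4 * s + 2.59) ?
IVT: y'(0⁺) = lim_{s→∞} s²·Y(s) = lim_{s→∞} s·T(s).
deg(num) = 1, deg(den) = 2, relative degree = 1, so s·T(s) → (leading num)/(leading den) = 4/1 = 4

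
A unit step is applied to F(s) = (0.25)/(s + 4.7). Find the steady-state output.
FVT: lim_{t→∞} y(t) = lim_{s→0} s*Y(s) where Y(s) = F(s)/s.
= lim_{s→0} F(s) = F(0) = num(0)/den(0) = 0.25/4.7 = 0.05319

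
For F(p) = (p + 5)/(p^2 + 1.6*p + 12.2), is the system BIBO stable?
Denominator: p^2 + 1.6*p + 12.2. Poles: -0.8 + 3.4j, -0.8 - 3.4j. All Re(p)<0: Yes (stable)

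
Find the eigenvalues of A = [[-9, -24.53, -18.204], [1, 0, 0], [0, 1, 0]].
Eigenvalues solve det(λI - A) = 0.
Characteristic polynomial: λ^3 + 9*λ^2 + 24.53*λ + 18.204 = 0.
Factor: (λ + 3.7)(λ + 4.1)(λ + 1.2) = 0.
Roots: -1.2, -3.7, -4.1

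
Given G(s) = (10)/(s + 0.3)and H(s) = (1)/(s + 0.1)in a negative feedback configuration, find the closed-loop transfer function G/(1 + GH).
Closed-loop T = G/(1+GH).
Numerator: G_num * H_den = 10*s + 1.
Denominator: G_den * H_den + G_num * H_num = (s^2 + 0.4*s + 0.03) + (10) = s^2 + 0.4*s + 10.03.
T(s) = (10*s + 1)/(s^2 + 0.4*s + 10.03)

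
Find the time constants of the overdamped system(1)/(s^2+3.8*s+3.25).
Overdamped: real poles at -1.3, -2.5. τ = -1/pole → τ₁ = 0.7692, τ₂ = 0.4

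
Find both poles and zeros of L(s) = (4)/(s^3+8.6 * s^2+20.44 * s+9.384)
Set denominator = 0: s^3 + 8.6*s^2 + 20.44*s + 9.384 = (s + 4.6)(s + 3.4)(s + 0.6) = 0 → Poles: -0.6, -3.4, -4.6
Numerator is a nonzero constant (4) → Zeros: none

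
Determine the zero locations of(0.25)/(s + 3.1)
Numerator is a nonzero constant (0.25) → Zeros: none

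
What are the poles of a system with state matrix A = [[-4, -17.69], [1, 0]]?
Eigenvalues solve det(λI - A) = 0.
Characteristic polynomial: λ^2 + 4*λ + 17.69 = 0.
Roots: -2 + 3.7j, -2 - 3.7j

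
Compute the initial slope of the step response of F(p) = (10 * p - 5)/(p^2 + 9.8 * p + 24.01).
IVT: y'(0⁺) = lim_{p→∞} p²·Y(p) = lim_{p→∞} p·F(p).
deg(num) = 1, deg(den) = 2, relative degree = 1, so p·F(p) → (leading num)/(leading den) = 10/1 = 10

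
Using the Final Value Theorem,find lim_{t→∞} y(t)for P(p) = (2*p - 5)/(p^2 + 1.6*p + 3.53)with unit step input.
FVT: lim_{t→∞} y(t) = lim_{p→0} p*Y(p) where Y(p) = P(p)/p.
= lim_{p→0} P(p) = P(0) = num(0)/den(0) = -5/3.53 = -1.416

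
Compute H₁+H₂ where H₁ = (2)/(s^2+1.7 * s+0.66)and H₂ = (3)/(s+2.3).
Parallel: H = H₁ + H₂ = (n₁·d₂ + n₂·d₁)/(d₁·d₂).
n₁·d₂ = 2*s + 4.6. n₂·d₁ = 3*s^2 + 5.1*s + 1.98. Sum = 3*s^2 + 7.1*s + 6.58. d₁·d₂ = s^3 + 4*s^2 + 4.57*s + 1.518.
H(s) = (3*s^2 + 7.1*s + 6.58)/(s^3 + 4*s^2 + 4.57*s + 1.518)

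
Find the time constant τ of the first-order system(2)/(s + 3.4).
First-order system: τ = -1/pole. Pole = -3.4. τ = -1/(-3.4) = 0.2941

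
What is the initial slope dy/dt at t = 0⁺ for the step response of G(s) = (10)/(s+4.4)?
IVT: y'(0⁺) = lim_{s→∞} s²·Y(s) = lim_{s→∞} s·G(s).
deg(num) = 0, deg(den) = 1, relative degree = 1, so s·G(s) → (leading num)/(leading den) = 10/1 = 10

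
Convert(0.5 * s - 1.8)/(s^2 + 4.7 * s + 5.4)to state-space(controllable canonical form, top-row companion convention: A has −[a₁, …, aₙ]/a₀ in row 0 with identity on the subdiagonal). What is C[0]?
Reachable canonical form: C = numerator coefficients (right-aligned, zero-padded to length n).
num = 0.5*s - 1.8, C = [[0.5, -1.8]].
C[0] = 0.5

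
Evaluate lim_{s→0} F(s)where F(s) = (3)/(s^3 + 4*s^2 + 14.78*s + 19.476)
DC gain = F(0) = num(0)/den(0) = 3/19.476 = 0.154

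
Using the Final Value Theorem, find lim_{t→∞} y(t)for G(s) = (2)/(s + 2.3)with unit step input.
FVT: lim_{t→∞} y(t) = lim_{s→0} s*Y(s) where Y(s) = G(s)/s.
= lim_{s→0} G(s) = G(0) = num(0)/den(0) = 2/2.3 = 0.8696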